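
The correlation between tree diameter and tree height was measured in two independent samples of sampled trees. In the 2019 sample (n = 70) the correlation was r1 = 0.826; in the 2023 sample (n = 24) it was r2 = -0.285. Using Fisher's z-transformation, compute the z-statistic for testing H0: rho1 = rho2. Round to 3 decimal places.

Fisher z-transforms: z1 = atanh(0.826) = 1.175414, z2 = atanh(-0.285) = -0.293116; difference d = 1.468530
Var(d) = 1/67 + 1/21 = 0.0149254 + 0.0476190 = 0.0625444
z = d/√Var(d) = 1.468530 / √0.0625444 = 1.468530 / 0.250089 = 5.872

5.872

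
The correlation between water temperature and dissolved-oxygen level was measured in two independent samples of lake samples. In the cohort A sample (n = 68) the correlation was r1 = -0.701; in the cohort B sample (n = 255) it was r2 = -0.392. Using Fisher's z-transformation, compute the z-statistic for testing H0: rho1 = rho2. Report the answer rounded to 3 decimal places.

-3.271

Fisher z-transforms: z1 = atanh(-0.701) = -0.869264, z2 = atanh(-0.392) = -0.414161; difference d = -0.455103
Var(d) = 1/65 + 1/252 = 0.0153846 + 0.0039683 = 0.0193529
z = d/√Var(d) = -0.455103 / √0.0193529 = -0.455103 / 0.139115 = -3.271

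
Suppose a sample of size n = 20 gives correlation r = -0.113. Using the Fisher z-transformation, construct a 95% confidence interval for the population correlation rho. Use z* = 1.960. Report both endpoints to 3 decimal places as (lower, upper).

(-0.529, 0.347)

Fisher z: z_r = atanh(r) = ½·ln((1+(-0.113))/(1−(-0.113))) = -0.113485
SE(z) = 1/√(n−3) = 1/√17 = 0.242536
95% ⇒ z* = 1.960; margin = 1.960·0.242536 = 0.475371
CI on z-scale: (-0.588856, 0.361886)
Back-transform: tanh(-0.588856) = -0.529072, tanh(0.361886) = 0.346874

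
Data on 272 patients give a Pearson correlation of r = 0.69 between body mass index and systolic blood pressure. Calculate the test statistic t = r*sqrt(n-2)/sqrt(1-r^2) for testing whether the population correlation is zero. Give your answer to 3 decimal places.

1 − r² = 1 − 0.4761 = 0.5239;  √(1−r²) = 0.723809
√(n−2) = √270 = 16.431677
t = r·√(n−2)/√(1−r²) = 0.69 · 16.431677 / 0.723809 = 15.664

15.664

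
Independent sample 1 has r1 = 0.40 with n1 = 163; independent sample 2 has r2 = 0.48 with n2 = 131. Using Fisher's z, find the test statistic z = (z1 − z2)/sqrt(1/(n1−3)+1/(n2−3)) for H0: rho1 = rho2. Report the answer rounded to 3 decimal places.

-0.838

z1 = atanh(0.40) = 0.423649,  z2 = atanh(0.48) = 0.522984
SE = √(1/(n1−3) + 1/(n2−3)) = √(1/160 + 1/128) = √(0.0062500 + 0.0078125) = √0.0140625 = 0.118585
z = (z1 − z2)/SE = (0.423649 − 0.522984) / 0.118585 = -0.099335 / 0.118585 = -0.838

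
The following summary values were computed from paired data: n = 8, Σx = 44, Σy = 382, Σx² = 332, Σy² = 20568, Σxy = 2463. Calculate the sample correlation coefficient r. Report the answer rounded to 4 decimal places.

0.7909

S_xy = nΣxy − ΣxΣy = 8·2463 − 44·382 = 19704 − 16808 = 2896
S_xx = nΣx² − (Σx)² = 8·332 − 44² = 2656 − 1936 = 720
S_yy = nΣy² − (Σy)² = 8·20568 − 382² = 164544 − 145924 = 18620
r = S_xy / √(S_xx·S_yy) = 2896 / √(720·18620) = 2896 / √13406400 = 2896 / 3661.4751 = 0.7909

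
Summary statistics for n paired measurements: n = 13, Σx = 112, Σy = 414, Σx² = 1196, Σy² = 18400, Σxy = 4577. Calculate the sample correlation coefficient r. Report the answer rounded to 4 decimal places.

0.9202

S_xy = nΣxy − ΣxΣy = 13·4577 − 112·414 = 59501 − 46368 = 13133
S_xx = nΣx² − (Σx)² = 13·1196 − 112² = 15548 − 12544 = 3004
S_yy = nΣy² − (Σy)² = 13·18400 − 414² = 239200 − 171396 = 67804
r = S_xy / √(S_xx·S_yy) = 13133 / √(3004·67804) = 13133 / √203683216 = 13133 / 14271.7629 = 0.9202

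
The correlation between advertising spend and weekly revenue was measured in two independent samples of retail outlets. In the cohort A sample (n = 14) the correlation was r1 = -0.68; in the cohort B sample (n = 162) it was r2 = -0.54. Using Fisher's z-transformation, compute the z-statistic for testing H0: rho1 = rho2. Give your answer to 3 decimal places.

-0.722

Fisher z-transforms: z1 = atanh(-0.68) = -0.829114, z2 = atanh(-0.54) = -0.604156; difference d = -0.224958
Var(d) = 1/11 + 1/159 = 0.0909091 + 0.0062893 = 0.0971984
z = d/√Var(d) = -0.224958 / √0.0971984 = -0.224958 / 0.311767 = -0.722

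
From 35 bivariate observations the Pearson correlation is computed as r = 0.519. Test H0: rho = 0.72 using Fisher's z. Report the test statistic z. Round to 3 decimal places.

Fisher z: atanh(0.519) = 0.574970, atanh(0.72) = 0.907645
z = (z_r − z_0)·√(n−3) = (0.574970 − 0.907645)·√32 = -0.332675 · 5.656854 = -1.882

-1.882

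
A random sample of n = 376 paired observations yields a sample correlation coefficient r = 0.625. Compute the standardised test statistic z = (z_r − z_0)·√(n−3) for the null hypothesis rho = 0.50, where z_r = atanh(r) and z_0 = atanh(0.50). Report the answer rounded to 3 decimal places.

3.551

Fisher z: atanh(0.625) = 0.733169, atanh(0.50) = 0.549306
z = (z_r − z_0)·√(n−3) = (0.733169 − 0.549306)·√373 = 0.183863 · 19.313208 = 3.551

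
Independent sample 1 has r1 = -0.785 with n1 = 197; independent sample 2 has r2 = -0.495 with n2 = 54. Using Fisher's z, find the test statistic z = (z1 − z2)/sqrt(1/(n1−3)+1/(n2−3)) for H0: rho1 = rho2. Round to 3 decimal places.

Fisher z-transforms: z1 = atanh(-0.785) = -1.058268, z2 = atanh(-0.495) = -0.542662; difference d = -0.515606
Var(d) = 1/194 + 1/51 = 0.0051546 + 0.0196078 = 0.0247624
z = d/√Var(d) = -0.515606 / √0.0247624 = -0.515606 / 0.157361 = -3.277

-3.277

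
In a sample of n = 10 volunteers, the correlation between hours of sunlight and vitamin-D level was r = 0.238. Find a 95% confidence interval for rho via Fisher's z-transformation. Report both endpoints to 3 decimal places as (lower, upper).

(-0.461, 0.755)

Fisher z: z_r = atanh(r) = ½·ln((1+0.238)/(1−0.238)) = 0.242653
SE(z) = 1/√(n−3) = 1/√7 = 0.377964
95% ⇒ z* = 1.960; margin = 1.960·0.377964 = 0.740809
CI on z-scale: (-0.498156, 0.983462)
Back-transform: tanh(-0.498156) = -0.460666, tanh(0.983462) = 0.754561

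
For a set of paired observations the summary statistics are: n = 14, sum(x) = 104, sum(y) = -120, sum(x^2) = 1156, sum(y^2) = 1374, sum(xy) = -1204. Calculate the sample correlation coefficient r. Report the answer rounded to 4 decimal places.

S_xy = nΣxy − ΣxΣy = 14·(-1204) − 104·(-120) = -16856 − (-12480) = -4376
S_xx = nΣx² − (Σx)² = 14·1156 − 104² = 16184 − 10816 = 5368
S_yy = nΣy² − (Σy)² = 14·1374 − (-120)² = 19236 − 14400 = 4836
r = S_xy / √(S_xx·S_yy) = -4376 / √(5368·4836) = -4376 / √25959648 = -4376 / 5095.0611 = -0.8589

-0.8589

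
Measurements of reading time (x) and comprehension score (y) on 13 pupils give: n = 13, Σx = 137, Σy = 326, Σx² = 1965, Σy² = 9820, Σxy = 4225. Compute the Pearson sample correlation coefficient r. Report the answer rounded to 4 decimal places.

0.8526

Numerator: nΣxy − (Σx)(Σy) = 13·4225 − (137)(326) = 10263
Denominator: √[(nΣx²−(Σx)²)(nΣy²−(Σy)²)]
  nΣx²−(Σx)² = 13·1965 − 18769 = 6776;  nΣy²−(Σy)² = 13·9820 − 106276 = 21384
  √(6776·21384) = √144897984 = 12037.3578
r = 10263 / 12037.3578 = 0.8526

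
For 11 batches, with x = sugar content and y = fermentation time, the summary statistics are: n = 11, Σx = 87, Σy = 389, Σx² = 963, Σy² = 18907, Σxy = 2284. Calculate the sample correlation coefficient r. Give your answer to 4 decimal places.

S_xy = nΣxy − ΣxΣy = 11·2284 − 87·389 = 25124 − 33843 = -8719
S_xx = nΣx² − (Σx)² = 11·963 − 87² = 10593 − 7569 = 3024
S_yy = nΣy² − (Σy)² = 11·18907 − 389² = 207977 − 151321 = 56656
r = S_xy / √(S_xx·S_yy) = -8719 / √(3024·56656) = -8719 / √171327744 = -8719 / 13089.2224 = -0.6661

-0.6661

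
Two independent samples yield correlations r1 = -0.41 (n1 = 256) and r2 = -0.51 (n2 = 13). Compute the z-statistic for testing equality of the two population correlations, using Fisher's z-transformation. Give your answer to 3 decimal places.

0.394

z1 = atanh(-0.41) = -0.435611,  z2 = atanh(-0.51) = -0.562730
SE = √(1/(n1−3) + 1/(n2−3)) = √(1/253 + 1/10) = √(0.0039526 + 0.1000000) = √0.1039526 = 0.322417
z = (z1 − z2)/SE = (-0.435611 − (-0.562730)) / 0.322417 = 0.127119 / 0.322417 = 0.394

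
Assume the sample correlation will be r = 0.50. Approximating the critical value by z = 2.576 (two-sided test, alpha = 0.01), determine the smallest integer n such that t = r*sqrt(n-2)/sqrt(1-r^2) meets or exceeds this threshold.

r√(n−2)/√(1−r²) ≥ 2.576  ⇔  n−2 ≥ (2.576)²·(1−r²)/r²
(1−r²)/r² = (1−0.2500)/0.2500 = 3.0000
n ≥ 2 + 6.635776·3.0000 = 2 + 19.9073 = 21.9073
⌈21.9073⌉ = 22

22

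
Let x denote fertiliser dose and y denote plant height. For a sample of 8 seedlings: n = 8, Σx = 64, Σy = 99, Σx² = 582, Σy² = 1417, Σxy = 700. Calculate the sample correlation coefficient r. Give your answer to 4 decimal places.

S_xy = nΣxy − ΣxΣy = 8·700 − 64·99 = 5600 − 6336 = -736
S_xx = nΣx² − (Σx)² = 8·582 − 64² = 4656 − 4096 = 560
S_yy = nΣy² − (Σy)² = 8·1417 − 99² = 11336 − 9801 = 1535
r = S_xy / √(S_xx·S_yy) = -736 / √(560·1535) = -736 / √859600 = -736 / 927.1462 = -0.7938

-0.7938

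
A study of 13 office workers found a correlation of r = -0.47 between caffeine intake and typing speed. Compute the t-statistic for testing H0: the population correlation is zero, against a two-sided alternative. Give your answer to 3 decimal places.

-1.766

t = r·√(n−2) / √(1−r²) with r = -0.47, n = 13
  = -0.47·√11 / √(1 − 0.2209)
  = -0.47·3.316625 / 0.882666
  = -1.558814 / 0.882666 = -1.766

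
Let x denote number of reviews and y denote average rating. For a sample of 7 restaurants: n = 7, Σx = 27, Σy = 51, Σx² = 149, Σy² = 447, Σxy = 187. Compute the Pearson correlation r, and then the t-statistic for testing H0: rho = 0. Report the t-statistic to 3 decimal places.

S_xy = nΣxy − ΣxΣy = 7·187 − 27·51 = 1309 − 1377 = -68
S_xx = nΣx² − (Σx)² = 7·149 − 27² = 1043 − 729 = 314
S_yy = nΣy² − (Σy)² = 7·447 − 51² = 3129 − 2601 = 528
r = S_xy / √(S_xx·S_yy) = -68 / √(314·528) = -68 / √165792 = -68 / 407.1756 = -0.1670
t = r·√(n−2)/√(1−r²) = -0.1670·√5 / √(1−0.027889) = -0.373423 / 0.985957 = -0.379

-0.379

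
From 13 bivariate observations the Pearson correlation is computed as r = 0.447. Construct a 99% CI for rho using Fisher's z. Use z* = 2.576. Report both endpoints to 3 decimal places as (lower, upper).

z_r = atanh(0.447) = 0.480945;  SE = 1/√(n−3) = 1/√10 = 0.316228
z-limits: 0.480945 ± 2.576·0.316228 = 0.480945 ± 0.814603 = [-0.333658, 1.295548]
ρ-limits: (tanh -0.333658, tanh 1.295548) = (-0.322, 0.861)

(-0.322, 0.861)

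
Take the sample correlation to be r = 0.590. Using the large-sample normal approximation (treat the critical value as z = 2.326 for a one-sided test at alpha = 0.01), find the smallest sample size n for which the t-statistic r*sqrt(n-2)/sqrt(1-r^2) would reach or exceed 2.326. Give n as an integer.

13

Need r·√(n−2)/√(1−r²) ≥ 2.326
√(n−2) ≥ 2.326·√(1−0.348100) / 0.590 = 2.326·0.807403 / 0.590 = 3.1831
n−2 ≥ 10.1321  ⇒  n ≥ 12.1321
Smallest integer n = 13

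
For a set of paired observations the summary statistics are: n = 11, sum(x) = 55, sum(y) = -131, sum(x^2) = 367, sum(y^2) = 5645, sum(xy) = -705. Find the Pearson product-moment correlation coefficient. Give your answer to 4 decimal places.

-0.0816

S_xy = nΣxy − ΣxΣy = 11·(-705) − 55·(-131) = -7755 − (-7205) = -550
S_xx = nΣx² − (Σx)² = 11·367 − 55² = 4037 − 3025 = 1012
S_yy = nΣy² − (Σy)² = 11·5645 − (-131)² = 62095 − 17161 = 44934
r = S_xy / √(S_xx·S_yy) = -550 / √(1012·44934) = -550 / √45473208 = -550 / 6743.3825 = -0.0816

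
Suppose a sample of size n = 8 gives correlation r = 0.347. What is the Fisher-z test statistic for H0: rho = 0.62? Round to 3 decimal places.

Fisher z: atanh(0.347) = 0.362029, atanh(0.62) = 0.725005
z = (z_r − z_0)·√(n−3) = (0.362029 − 0.725005)·√5 = -0.362976 · 2.236068 = -0.812

-0.812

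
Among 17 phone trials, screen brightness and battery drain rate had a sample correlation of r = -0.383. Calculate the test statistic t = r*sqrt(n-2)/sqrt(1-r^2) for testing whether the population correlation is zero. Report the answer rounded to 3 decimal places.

t = r·√(n−2) / √(1−r²) with r = -0.383, n = 17
  = -0.383·√15 / √(1 − 0.146689)
  = -0.383·3.872983 / 0.923748
  = -1.483352 / 0.923748 = -1.606

-1.606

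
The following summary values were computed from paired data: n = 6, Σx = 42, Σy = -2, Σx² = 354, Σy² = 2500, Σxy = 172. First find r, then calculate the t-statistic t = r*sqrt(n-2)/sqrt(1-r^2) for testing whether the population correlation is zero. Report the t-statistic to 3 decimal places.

Numerator: nΣxy − (Σx)(Σy) = 6·172 − (42)(-2) = 1116
Denominator: √[(nΣx²−(Σx)²)(nΣy²−(Σy)²)]
  nΣx²−(Σx)² = 6·354 − 1764 = 360;  nΣy²−(Σy)² = 6·2500 − 4 = 14996
  √(360·14996) = √5398560 = 2323.4801
r = 1116 / 2323.4801 = 0.4803
t = r·√(n−2)/√(1−r²) = 0.4803·√4 / √(1−0.230688) = 0.960600 / 0.877104 = 1.095

1.095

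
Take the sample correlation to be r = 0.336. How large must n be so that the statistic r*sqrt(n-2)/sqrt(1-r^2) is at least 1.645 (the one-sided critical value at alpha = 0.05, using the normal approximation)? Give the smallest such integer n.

24

Need r·√(n−2)/√(1−r²) ≥ 1.645
√(n−2) ≥ 1.645·√(1−0.112896) / 0.336 = 1.645·0.941862 / 0.336 = 4.6112
n−2 ≥ 21.2632  ⇒  n ≥ 23.2632
Smallest integer n = 24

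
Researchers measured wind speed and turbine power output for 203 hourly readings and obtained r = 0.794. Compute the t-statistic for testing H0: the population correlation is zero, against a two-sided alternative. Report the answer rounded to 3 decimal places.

18.517

1 − r² = 1 − 0.630436 = 0.369564;  √(1−r²) = 0.607918
√(n−2) = √201 = 14.177447
t = r·√(n−2)/√(1−r²) = 0.794 · 14.177447 / 0.607918 = 18.517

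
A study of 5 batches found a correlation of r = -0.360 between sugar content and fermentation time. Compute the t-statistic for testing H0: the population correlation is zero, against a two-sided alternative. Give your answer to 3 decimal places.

-0.668

1 − r² = 1 − 0.129600 = 0.870400;  √(1−r²) = 0.932952
√(n−2) = √3 = 1.732051
t = r·√(n−2)/√(1−r²) = -0.360 · 1.732051 / 0.932952 = -0.668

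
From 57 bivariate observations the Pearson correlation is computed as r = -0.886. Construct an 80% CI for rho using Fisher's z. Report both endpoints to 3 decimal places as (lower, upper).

(-0.918, -0.842)

z_r = atanh(-0.886) = -1.403008;  SE = 1/√(n−3) = 1/√54 = 0.136083
z-limits: -1.403008 ± 1.282·0.136083 = -1.403008 ± 0.174458 = [-1.577466, -1.228550]
ρ-limits: (tanh -1.577466, tanh -1.228550) = (-0.918, -0.842)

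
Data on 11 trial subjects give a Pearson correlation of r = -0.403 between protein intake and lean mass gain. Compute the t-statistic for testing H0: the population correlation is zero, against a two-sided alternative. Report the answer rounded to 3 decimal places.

-1.321

1 − r² = 1 − 0.162409 = 0.837591;  √(1−r²) = 0.915200
√(n−2) = √9 = 3.000000
t = r·√(n−2)/√(1−r²) = -0.403 · 3.000000 / 0.915200 = -1.321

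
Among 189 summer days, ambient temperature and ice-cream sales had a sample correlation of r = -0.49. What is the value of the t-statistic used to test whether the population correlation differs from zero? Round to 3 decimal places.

t = r·√(n−2) / √(1−r²) with r = -0.49, n = 189
  = -0.49·√187 / √(1 − 0.2401)
  = -0.49·13.674794 / 0.871722
  = -6.700649 / 0.871722 = -7.687

-7.687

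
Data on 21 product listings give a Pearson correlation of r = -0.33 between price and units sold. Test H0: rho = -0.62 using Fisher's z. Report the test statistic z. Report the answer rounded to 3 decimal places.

1.621

z_r = atanh(-0.33) = -0.342828,  z_0 = atanh(-0.62) = -0.725005
SE = 1/√(n−3) = 1/√18 = 0.235702
z = (z_r − z_0)/SE = (-0.342828 − (-0.725005)) / 0.235702 = 0.382177 / 0.235702 = 1.621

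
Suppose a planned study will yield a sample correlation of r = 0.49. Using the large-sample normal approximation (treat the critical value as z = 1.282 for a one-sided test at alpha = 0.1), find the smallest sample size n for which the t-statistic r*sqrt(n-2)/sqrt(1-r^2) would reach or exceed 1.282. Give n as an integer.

8

r√(n−2)/√(1−r²) ≥ 1.282  ⇔  n−2 ≥ (1.282)²·(1−r²)/r²
(1−r²)/r² = (1−0.2401)/0.2401 = 3.1649
n ≥ 2 + 1.643524·3.1649 = 2 + 5.2016 = 7.2016
⌈7.2016⌉ = 8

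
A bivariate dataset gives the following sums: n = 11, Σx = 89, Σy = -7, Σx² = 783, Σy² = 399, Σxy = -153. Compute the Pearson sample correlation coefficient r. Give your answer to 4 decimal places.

S_xy = nΣxy − ΣxΣy = 11·(-153) − 89·(-7) = -1683 − (-623) = -1060
S_xx = nΣx² − (Σx)² = 11·783 − 89² = 8613 − 7921 = 692
S_yy = nΣy² − (Σy)² = 11·399 − (-7)² = 4389 − 49 = 4340
r = S_xy / √(S_xx·S_yy) = -1060 / √(692·4340) = -1060 / √3003280 = -1060 / 1732.9974 = -0.6117

-0.6117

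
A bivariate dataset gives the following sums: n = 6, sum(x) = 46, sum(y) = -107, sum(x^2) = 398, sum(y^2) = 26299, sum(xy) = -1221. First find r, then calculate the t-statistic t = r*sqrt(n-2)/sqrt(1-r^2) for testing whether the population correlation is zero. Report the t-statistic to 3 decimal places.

S_xy = nΣxy − ΣxΣy = 6·(-1221) − 46·(-107) = -7326 − (-4922) = -2404
S_xx = nΣx² − (Σx)² = 6·398 − 46² = 2388 − 2116 = 272
S_yy = nΣy² − (Σy)² = 6·26299 − (-107)² = 157794 − 11449 = 146345
r = S_xy / √(S_xx·S_yy) = -2404 / √(272·146345) = -2404 / √39805840 = -2404 / 6309.1870 = -0.3810
t = r·√(n−2)/√(1−r²) = -0.3810·√4 / √(1−0.145161) = -0.762000 / 0.924575 = -0.824

-0.824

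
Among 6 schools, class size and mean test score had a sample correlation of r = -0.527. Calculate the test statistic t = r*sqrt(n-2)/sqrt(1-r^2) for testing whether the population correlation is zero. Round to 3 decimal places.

1 − r² = 1 − 0.277729 = 0.722271;  √(1−r²) = 0.849865
√(n−2) = √4 = 2.000000
t = r·√(n−2)/√(1−r²) = -0.527 · 2.000000 / 0.849865 = -1.240

-1.240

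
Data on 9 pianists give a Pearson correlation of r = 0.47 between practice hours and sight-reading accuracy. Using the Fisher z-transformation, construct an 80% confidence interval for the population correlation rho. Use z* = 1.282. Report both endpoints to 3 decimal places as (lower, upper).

Fisher z: z_r = atanh(r) = ½·ln((1+0.47)/(1−0.47)) = 0.510070
SE(z) = 1/√(n−3) = 1/√6 = 0.408248
80% ⇒ z* = 1.282; margin = 1.282·0.408248 = 0.523374
CI on z-scale: (-0.013304, 1.033444)
Back-transform: tanh(-0.013304) = -0.013303, tanh(1.033444) = 0.775286

(-0.013, 0.775)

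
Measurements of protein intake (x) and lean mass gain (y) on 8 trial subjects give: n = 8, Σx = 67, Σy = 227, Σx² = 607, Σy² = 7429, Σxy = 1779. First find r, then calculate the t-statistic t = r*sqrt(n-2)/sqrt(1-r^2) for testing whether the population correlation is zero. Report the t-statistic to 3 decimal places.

-1.716

S_xy = nΣxy − ΣxΣy = 8·1779 − 67·227 = 14232 − 15209 = -977
S_xx = nΣx² − (Σx)² = 8·607 − 67² = 4856 − 4489 = 367
S_yy = nΣy² − (Σy)² = 8·7429 − 227² = 59432 − 51529 = 7903
r = S_xy / √(S_xx·S_yy) = -977 / √(367·7903) = -977 / √2900401 = -977 / 1703.0564 = -0.5737
t = r·√(n−2)/√(1−r²) = -0.5737·√6 / √(1−0.329132) = -1.405272 / 0.819065 = -1.716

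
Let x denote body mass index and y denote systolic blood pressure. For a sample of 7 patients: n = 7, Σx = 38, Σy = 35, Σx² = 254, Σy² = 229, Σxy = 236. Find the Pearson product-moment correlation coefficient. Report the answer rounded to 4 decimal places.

S_xy = nΣxy − ΣxΣy = 7·236 − 38·35 = 1652 − 1330 = 322
S_xx = nΣx² − (Σx)² = 7·254 − 38² = 1778 − 1444 = 334
S_yy = nΣy² − (Σy)² = 7·229 − 35² = 1603 − 1225 = 378
r = S_xy / √(S_xx·S_yy) = 322 / √(334·378) = 322 / √126252 = 322 / 355.3196 = 0.9062

0.9062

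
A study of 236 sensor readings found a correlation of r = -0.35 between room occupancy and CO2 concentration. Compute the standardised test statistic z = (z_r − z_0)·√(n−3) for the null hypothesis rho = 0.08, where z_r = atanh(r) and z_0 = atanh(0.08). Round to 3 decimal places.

-6.802

Fisher z: atanh(-0.35) = -0.365444, atanh(0.08) = 0.080171
z = (z_r − z_0)·√(n−3) = (-0.365444 − 0.080171)·√233 = -0.445615 · 15.264338 = -6.802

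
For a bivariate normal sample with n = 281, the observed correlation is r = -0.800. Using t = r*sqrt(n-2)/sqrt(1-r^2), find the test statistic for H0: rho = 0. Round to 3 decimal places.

t = r·√(n−2) / √(1−r²) with r = -0.800, n = 281
  = -0.800·√279 / √(1 − 0.640000)
  = -0.800·16.703293 / 0.600000
  = -13.362634 / 0.600000 = -22.271

-22.271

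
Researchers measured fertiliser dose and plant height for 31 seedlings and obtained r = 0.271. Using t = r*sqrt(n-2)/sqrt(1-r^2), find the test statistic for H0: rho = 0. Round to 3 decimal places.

1 − r² = 1 − 0.073441 = 0.926559;  √(1−r²) = 0.962579
√(n−2) = √29 = 5.385165
t = r·√(n−2)/√(1−r²) = 0.271 · 5.385165 / 0.962579 = 1.516

1.516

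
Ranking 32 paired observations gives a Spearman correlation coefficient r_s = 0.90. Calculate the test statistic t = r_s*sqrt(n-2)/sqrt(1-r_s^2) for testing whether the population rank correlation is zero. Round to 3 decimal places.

11.309

1 − r_s² = 1 − 0.8100 = 0.1900;  √(1−r_s²) = 0.435890
√(n−2) = √30 = 5.477226
t = r_s·√(n−2)/√(1−r_s²) = 0.90 · 5.477226 / 0.435890 = 11.309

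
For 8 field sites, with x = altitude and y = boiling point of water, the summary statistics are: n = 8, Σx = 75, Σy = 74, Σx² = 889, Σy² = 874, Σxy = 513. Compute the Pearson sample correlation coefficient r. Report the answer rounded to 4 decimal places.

-0.9631

S_xy = nΣxy − ΣxΣy = 8·513 − 75·74 = 4104 − 5550 = -1446
S_xx = nΣx² − (Σx)² = 8·889 − 75² = 7112 − 5625 = 1487
S_yy = nΣy² − (Σy)² = 8·874 − 74² = 6992 − 5476 = 1516
r = S_xy / √(S_xx·S_yy) = -1446 / √(1487·1516) = -1446 / √2254292 = -1446 / 1501.4300 = -0.9631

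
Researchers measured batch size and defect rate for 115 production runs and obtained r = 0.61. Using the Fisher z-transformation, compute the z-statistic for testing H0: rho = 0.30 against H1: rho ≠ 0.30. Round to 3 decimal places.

z_r = atanh(0.61) = 0.708921,  z_0 = atanh(0.30) = 0.309520
SE = 1/√(n−3) = 1/√112 = 0.094491
z = (z_r − z_0)/SE = (0.708921 − 0.309520) / 0.094491 = 0.399401 / 0.094491 = 4.227

4.227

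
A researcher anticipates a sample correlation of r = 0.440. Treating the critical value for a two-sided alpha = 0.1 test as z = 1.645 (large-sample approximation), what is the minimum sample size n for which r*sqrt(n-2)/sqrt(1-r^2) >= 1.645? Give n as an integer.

r√(n−2)/√(1−r²) ≥ 1.645  ⇔  n−2 ≥ (1.645)²·(1−r²)/r²
(1−r²)/r² = (1−0.193600)/0.193600 = 4.1653
n ≥ 2 + 2.706025·4.1653 = 2 + 11.2714 = 13.2714
⌈13.2714⌉ = 14

14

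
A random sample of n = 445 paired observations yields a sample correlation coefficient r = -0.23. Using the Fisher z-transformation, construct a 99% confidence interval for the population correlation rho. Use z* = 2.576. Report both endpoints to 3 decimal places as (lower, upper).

Fisher z: z_r = atanh(r) = ½·ln((1+(-0.23))/(1−(-0.23))) = -0.234189
SE(z) = 1/√(n−3) = 1/√442 = 0.047565
99% ⇒ z* = 2.576; margin = 2.576·0.047565 = 0.122527
CI on z-scale: (-0.356716, -0.111662)
Back-transform: tanh(-0.356716) = -0.342318, tanh(-0.111662) = -0.111200

(-0.342, -0.111)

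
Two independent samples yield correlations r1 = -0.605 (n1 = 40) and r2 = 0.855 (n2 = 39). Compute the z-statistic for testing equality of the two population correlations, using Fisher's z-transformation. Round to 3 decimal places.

-8.438

Fisher z-transforms: z1 = atanh(-0.605) = -0.700997, z2 = atanh(0.855) = 1.274453; difference d = -1.975450
Var(d) = 1/37 + 1/36 = 0.0270270 + 0.0277778 = 0.0548048
z = d/√Var(d) = -1.975450 / √0.0548048 = -1.975450 / 0.234104 = -8.438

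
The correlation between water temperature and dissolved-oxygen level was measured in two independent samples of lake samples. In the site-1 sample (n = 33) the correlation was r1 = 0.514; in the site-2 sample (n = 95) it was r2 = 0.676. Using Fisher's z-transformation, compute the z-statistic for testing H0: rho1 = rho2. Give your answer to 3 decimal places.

Fisher z-transforms: z1 = atanh(0.514) = 0.568151, z2 = atanh(0.676) = 0.821711; difference d = -0.253560
Var(d) = 1/30 + 1/92 = 0.0333333 + 0.0108696 = 0.0442029
z = d/√Var(d) = -0.253560 / √0.0442029 = -0.253560 / 0.210245 = -1.206

-1.206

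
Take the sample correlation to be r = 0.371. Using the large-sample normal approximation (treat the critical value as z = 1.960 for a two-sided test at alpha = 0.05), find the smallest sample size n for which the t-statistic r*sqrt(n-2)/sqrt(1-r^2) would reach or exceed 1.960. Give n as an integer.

Need r·√(n−2)/√(1−r²) ≥ 1.960
√(n−2) ≥ 1.960·√(1−0.137641) / 0.371 = 1.960·0.928633 / 0.371 = 4.9060
n−2 ≥ 24.0688  ⇒  n ≥ 26.0688
Smallest integer n = 27

27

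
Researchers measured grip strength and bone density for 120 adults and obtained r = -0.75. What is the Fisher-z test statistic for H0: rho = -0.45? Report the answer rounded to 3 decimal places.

z_r = atanh(-0.75) = -0.972955,  z_0 = atanh(-0.45) = -0.484700
SE = 1/√(n−3) = 1/√117 = 0.092450
z = (z_r − z_0)/SE = (-0.972955 − (-0.484700)) / 0.092450 = -0.488255 / 0.092450 = -5.281

-5.281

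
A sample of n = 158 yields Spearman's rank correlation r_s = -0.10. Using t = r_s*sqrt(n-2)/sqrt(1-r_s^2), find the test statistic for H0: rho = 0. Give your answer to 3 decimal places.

1 − r_s² = 1 − 0.0100 = 0.9900;  √(1−r_s²) = 0.994987
√(n−2) = √156 = 12.489996
t = r_s·√(n−2)/√(1−r_s²) = -0.10 · 12.489996 / 0.994987 = -1.255

-1.255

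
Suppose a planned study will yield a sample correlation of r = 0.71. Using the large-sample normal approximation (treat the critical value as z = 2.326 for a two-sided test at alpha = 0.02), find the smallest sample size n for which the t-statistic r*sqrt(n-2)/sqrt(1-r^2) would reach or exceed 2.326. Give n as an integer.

8

Need r·√(n−2)/√(1−r²) ≥ 2.326
√(n−2) ≥ 2.326·√(1−0.5041) / 0.71 = 2.326·0.704202 / 0.71 = 2.3070
n−2 ≥ 5.3222  ⇒  n ≥ 7.3222
Smallest integer n = 8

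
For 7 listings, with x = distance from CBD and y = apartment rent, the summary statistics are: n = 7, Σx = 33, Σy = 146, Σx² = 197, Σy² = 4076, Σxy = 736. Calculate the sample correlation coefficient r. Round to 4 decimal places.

0.2309

S_xy = nΣxy − ΣxΣy = 7·736 − 33·146 = 5152 − 4818 = 334
S_xx = nΣx² − (Σx)² = 7·197 − 33² = 1379 − 1089 = 290
S_yy = nΣy² − (Σy)² = 7·4076 − 146² = 28532 − 21316 = 7216
r = S_xy / √(S_xx·S_yy) = 334 / √(290·7216) = 334 / √2092640 = 334 / 1446.5960 = 0.2309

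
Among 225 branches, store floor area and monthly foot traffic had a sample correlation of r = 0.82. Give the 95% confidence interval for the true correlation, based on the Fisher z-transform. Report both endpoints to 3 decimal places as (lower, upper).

(0.772, 0.859)

Fisher z: z_r = atanh(r) = ½·ln((1+0.82)/(1−0.82)) = 1.156817
SE(z) = 1/√(n−3) = 1/√222 = 0.067116
95% ⇒ z* = 1.960; margin = 1.960·0.067116 = 0.131547
CI on z-scale: (1.025270, 1.288364)
Back-transform: tanh(1.025270) = 0.772004, tanh(1.288364) = 0.858697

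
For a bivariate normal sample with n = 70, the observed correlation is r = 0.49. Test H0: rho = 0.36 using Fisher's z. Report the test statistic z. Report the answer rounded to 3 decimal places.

Fisher z: atanh(0.49) = 0.536060, atanh(0.36) = 0.376886
z = (z_r − z_0)·√(n−3) = (0.536060 − 0.376886)·√67 = 0.159174 · 8.185353 = 1.303

1.303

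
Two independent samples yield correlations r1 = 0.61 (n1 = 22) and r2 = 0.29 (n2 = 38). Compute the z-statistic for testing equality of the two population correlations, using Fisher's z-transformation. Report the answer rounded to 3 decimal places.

1.440

Fisher z-transforms: z1 = atanh(0.61) = 0.708921, z2 = atanh(0.29) = 0.298566; difference d = 0.410355
Var(d) = 1/19 + 1/35 = 0.0526316 + 0.0285714 = 0.0812030
z = d/√Var(d) = 0.410355 / √0.0812030 = 0.410355 / 0.284961 = 1.440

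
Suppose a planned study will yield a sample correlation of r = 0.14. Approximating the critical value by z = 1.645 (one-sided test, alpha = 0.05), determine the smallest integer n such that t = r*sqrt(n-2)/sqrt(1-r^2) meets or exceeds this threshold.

Need r·√(n−2)/√(1−r²) ≥ 1.645
√(n−2) ≥ 1.645·√(1−0.0196) / 0.14 = 1.645·0.990152 / 0.14 = 11.6343
n−2 ≥ 135.3569  ⇒  n ≥ 137.3569
Smallest integer n = 138

138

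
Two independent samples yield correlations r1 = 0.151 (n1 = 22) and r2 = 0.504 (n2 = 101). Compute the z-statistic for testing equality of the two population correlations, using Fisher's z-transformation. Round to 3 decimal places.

Fisher z-transforms: z1 = atanh(0.151) = 0.152164, z2 = atanh(0.504) = 0.554654; difference d = -0.402490
Var(d) = 1/19 + 1/98 = 0.0526316 + 0.0102041 = 0.0628357
z = d/√Var(d) = -0.402490 / √0.0628357 = -0.402490 / 0.250671 = -1.606

-1.606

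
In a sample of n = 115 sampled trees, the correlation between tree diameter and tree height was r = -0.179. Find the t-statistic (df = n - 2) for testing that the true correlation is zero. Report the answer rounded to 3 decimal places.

-1.934

1 − r² = 1 − 0.032041 = 0.967959;  √(1−r²) = 0.983849
√(n−2) = √113 = 10.630146
t = r·√(n−2)/√(1−r²) = -0.179 · 10.630146 / 0.983849 = -1.934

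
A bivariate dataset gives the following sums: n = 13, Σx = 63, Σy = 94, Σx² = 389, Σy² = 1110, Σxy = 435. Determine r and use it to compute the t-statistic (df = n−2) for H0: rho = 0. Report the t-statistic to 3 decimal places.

S_xy = nΣxy − ΣxΣy = 13·435 − 63·94 = 5655 − 5922 = -267
S_xx = nΣx² − (Σx)² = 13·389 − 63² = 5057 − 3969 = 1088
S_yy = nΣy² − (Σy)² = 13·1110 − 94² = 14430 − 8836 = 5594
r = S_xy / √(S_xx·S_yy) = -267 / √(1088·5594) = -267 / √6086272 = -267 / 2467.0371 = -0.1082
t = r·√(n−2)/√(1−r²) = -0.1082·√11 / √(1−0.011707) = -0.358859 / 0.994129 = -0.361

-0.361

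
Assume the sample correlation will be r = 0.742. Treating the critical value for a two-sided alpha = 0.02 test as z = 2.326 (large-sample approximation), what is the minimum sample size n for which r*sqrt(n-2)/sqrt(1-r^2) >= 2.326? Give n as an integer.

7

r√(n−2)/√(1−r²) ≥ 2.326  ⇔  n−2 ≥ (2.326)²·(1−r²)/r²
(1−r²)/r² = (1−0.550564)/0.550564 = 0.8163
n ≥ 2 + 5.410276·0.8163 = 2 + 4.4164 = 6.4164
⌈6.4164⌉ = 7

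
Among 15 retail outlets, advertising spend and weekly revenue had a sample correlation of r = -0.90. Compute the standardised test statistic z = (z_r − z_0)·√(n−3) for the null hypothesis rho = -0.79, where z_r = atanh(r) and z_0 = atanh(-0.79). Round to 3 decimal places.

z_r = atanh(-0.90) = -1.472219,  z_0 = atanh(-0.79) = -1.071432
SE = 1/√(n−3) = 1/√12 = 0.288675
z = (z_r − z_0)/SE = (-1.472219 − (-1.071432)) / 0.288675 = -0.400787 / 0.288675 = -1.388

-1.388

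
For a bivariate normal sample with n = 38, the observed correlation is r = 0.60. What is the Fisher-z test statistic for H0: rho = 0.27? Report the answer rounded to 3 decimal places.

z_r = atanh(0.60) = 0.693147,  z_0 = atanh(0.27) = 0.276864
SE = 1/√(n−3) = 1/√35 = 0.169031
z = (z_r − z_0)/SE = (0.693147 − 0.276864) / 0.169031 = 0.416283 / 0.169031 = 2.463

2.463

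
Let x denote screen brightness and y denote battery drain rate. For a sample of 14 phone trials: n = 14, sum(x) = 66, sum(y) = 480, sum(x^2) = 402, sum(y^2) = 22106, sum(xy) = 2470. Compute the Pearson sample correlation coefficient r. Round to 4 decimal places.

S_xy = nΣxy − ΣxΣy = 14·2470 − 66·480 = 34580 − 31680 = 2900
S_xx = nΣx² − (Σx)² = 14·402 − 66² = 5628 − 4356 = 1272
S_yy = nΣy² − (Σy)² = 14·22106 − 480² = 309484 − 230400 = 79084
r = S_xy / √(S_xx·S_yy) = 2900 / √(1272·79084) = 2900 / √100594848 = 2900 / 10029.6983 = 0.2891

0.2891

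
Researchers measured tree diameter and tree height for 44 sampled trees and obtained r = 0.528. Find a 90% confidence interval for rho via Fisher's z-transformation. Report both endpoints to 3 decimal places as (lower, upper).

(0.319, 0.688)

z_r = atanh(0.528) = 0.587368;  SE = 1/√(n−3) = 1/√41 = 0.156174
z-limits: 0.587368 ± 1.645·0.156174 = 0.587368 ± 0.256906 = [0.330462, 0.844274]
ρ-limits: (tanh 0.330462, tanh 0.844274) = (0.319, 0.688)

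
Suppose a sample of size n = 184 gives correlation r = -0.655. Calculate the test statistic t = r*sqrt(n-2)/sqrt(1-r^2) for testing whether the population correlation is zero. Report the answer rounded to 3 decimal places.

t = r·√(n−2) / √(1−r²) with r = -0.655, n = 184
  = -0.655·√182 / √(1 − 0.429025)
  = -0.655·13.490738 / 0.755629
  = -8.836433 / 0.755629 = -11.694

-11.694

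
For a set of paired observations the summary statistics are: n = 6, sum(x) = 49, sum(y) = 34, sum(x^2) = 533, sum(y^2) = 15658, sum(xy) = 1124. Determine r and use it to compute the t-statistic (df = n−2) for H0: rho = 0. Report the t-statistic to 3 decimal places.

1.463

Numerator: nΣxy − (Σx)(Σy) = 6·1124 − (49)(34) = 5078
Denominator: √[(nΣx²−(Σx)²)(nΣy²−(Σy)²)]
  nΣx²−(Σx)² = 6·533 − 2401 = 797;  nΣy²−(Σy)² = 6·15658 − 1156 = 92792
  √(797·92792) = √73955224 = 8599.7223
r = 5078 / 8599.7223 = 0.5905
t = r·√(n−2)/√(1−r²) = 0.5905·√4 / √(1−0.348690) = 1.181000 / 0.807038 = 1.463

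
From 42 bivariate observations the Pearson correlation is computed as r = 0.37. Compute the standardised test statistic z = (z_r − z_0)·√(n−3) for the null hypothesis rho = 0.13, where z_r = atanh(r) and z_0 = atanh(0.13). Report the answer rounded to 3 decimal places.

1.609

z_r = atanh(0.37) = 0.388423,  z_0 = atanh(0.13) = 0.130740
SE = 1/√(n−3) = 1/√39 = 0.160128
z = (z_r − z_0)/SE = (0.388423 − 0.130740) / 0.160128 = 0.257683 / 0.160128 = 1.609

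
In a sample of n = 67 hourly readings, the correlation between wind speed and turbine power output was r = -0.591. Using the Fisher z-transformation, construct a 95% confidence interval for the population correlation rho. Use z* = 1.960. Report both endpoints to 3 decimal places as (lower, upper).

Fisher z: z_r = atanh(r) = ½·ln((1+(-0.591))/(1−(-0.591))) = -0.679201
SE(z) = 1/√(n−3) = 1/√64 = 0.125000
95% ⇒ z* = 1.960; margin = 1.960·0.125000 = 0.245000
CI on z-scale: (-0.924201, -0.434201)
Back-transform: tanh(-0.924201) = -0.727879, tanh(-0.434201) = -0.408826

(-0.728, -0.409)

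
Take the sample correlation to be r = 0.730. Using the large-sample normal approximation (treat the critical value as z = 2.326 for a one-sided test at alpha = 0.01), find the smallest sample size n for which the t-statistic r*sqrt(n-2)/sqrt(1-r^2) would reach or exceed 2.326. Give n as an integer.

r√(n−2)/√(1−r²) ≥ 2.326  ⇔  n−2 ≥ (2.326)²·(1−r²)/r²
(1−r²)/r² = (1−0.532900)/0.532900 = 0.8765
n ≥ 2 + 5.410276·0.8765 = 2 + 4.7421 = 6.7421
⌈6.7421⌉ = 7

7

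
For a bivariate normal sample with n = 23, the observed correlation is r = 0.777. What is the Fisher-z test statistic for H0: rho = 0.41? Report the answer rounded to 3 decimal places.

Fisher z: atanh(0.777) = 1.037755, atanh(0.41) = 0.435611
z = (z_r − z_0)·√(n−3) = (1.037755 − 0.435611)·√20 = 0.602144 · 4.472136 = 2.693

2.693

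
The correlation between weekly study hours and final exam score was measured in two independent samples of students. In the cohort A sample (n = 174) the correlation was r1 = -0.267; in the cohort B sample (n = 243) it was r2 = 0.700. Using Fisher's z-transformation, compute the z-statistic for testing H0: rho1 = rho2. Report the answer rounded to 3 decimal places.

z1 = atanh(-0.267) = -0.273631,  z2 = atanh(0.700) = 0.867301
SE = √(1/(n1−3) + 1/(n2−3)) = √(1/171 + 1/240) = √(0.0058480 + 0.0041667) = √0.0100147 = 0.100073
z = (z1 − z2)/SE = (-0.273631 − 0.867301) / 0.100073 = -1.140932 / 0.100073 = -11.401

-11.401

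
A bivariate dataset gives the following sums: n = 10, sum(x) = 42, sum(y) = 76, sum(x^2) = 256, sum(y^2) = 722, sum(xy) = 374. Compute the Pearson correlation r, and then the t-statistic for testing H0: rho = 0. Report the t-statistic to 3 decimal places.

Numerator: nΣxy − (Σx)(Σy) = 10·374 − (42)(76) = 548
Denominator: √[(nΣx²−(Σx)²)(nΣy²−(Σy)²)]
  nΣx²−(Σx)² = 10·256 − 1764 = 796;  nΣy²−(Σy)² = 10·722 − 5776 = 1444
  √(796·1444) = √1149424 = 1072.1119
r = 548 / 1072.1119 = 0.5111
t = r·√(n−2)/√(1−r²) = 0.5111·√8 / √(1−0.261223) = 1.445609 / 0.859521 = 1.682

1.682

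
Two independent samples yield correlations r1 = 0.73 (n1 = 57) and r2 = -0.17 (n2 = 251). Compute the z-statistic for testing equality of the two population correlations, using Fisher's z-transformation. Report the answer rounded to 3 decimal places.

Fisher z-transforms: z1 = atanh(0.73) = 0.928727, z2 = atanh(-0.17) = -0.171667; difference d = 1.100394
Var(d) = 1/54 + 1/248 = 0.0185185 + 0.0040323 = 0.0225508
z = d/√Var(d) = 1.100394 / √0.0225508 = 1.100394 / 0.150169 = 7.328

7.328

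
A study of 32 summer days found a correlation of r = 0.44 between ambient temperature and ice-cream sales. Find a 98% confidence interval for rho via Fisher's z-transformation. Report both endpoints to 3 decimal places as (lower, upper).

z_r = atanh(0.44) = 0.472231;  SE = 1/√(n−3) = 1/√29 = 0.185695
z-limits: 0.472231 ± 2.326·0.185695 = 0.472231 ± 0.431927 = [0.040304, 0.904158]
ρ-limits: (tanh 0.040304, tanh 0.904158) = (0.040, 0.718)

(0.040, 0.718)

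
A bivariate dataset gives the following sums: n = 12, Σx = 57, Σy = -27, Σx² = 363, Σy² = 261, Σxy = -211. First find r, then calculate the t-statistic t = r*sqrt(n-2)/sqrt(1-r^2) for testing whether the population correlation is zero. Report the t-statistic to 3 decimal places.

Numerator: nΣxy − (Σx)(Σy) = 12·(-211) − (57)(-27) = -993
Denominator: √[(nΣx²−(Σx)²)(nΣy²−(Σy)²)]
  nΣx²−(Σx)² = 12·363 − 3249 = 1107;  nΣy²−(Σy)² = 12·261 − 729 = 2403
  √(1107·2403) = √2660121 = 1630.9877
r = -993 / 1630.9877 = -0.6088
t = r·√(n−2)/√(1−r²) = -0.6088·√10 / √(1−0.370637) = -1.925195 / 0.793324 = -2.427

-2.427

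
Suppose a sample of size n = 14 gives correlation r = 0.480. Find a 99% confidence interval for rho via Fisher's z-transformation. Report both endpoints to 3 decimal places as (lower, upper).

(-0.248, 0.862)

z_r = atanh(0.480) = 0.522984;  SE = 1/√(n−3) = 1/√11 = 0.301511
z-limits: 0.522984 ± 2.576·0.301511 = 0.522984 ± 0.776692 = [-0.253708, 1.299676]
ρ-limits: (tanh -0.253708, tanh 1.299676) = (-0.248, 0.862)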